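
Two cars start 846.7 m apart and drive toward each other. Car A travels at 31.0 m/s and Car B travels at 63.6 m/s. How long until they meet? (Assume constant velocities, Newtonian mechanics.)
Combined speed: v_combined = 31.0 + 63.6 = 94.6 m/s
Time to meet: t = d/94.6 = 846.7/94.6 = 8.95 s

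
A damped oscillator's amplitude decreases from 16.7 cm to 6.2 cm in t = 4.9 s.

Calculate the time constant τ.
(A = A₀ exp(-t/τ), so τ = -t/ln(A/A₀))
A/A₀ = 6.2/16.7 = 0.3713; ln(A/A₀) = -0.9909
τ = −t/ln(A/A₀) = −4.9/-0.9909 = 4.945 s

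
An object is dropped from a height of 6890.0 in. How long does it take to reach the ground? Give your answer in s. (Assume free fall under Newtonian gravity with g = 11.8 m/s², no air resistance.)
t = √(2h/g) (with unit conversion) = 5.446 s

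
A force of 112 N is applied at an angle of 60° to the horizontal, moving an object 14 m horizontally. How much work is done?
W = Fd cosθ = 112×14×cos(60°) = 784.0 J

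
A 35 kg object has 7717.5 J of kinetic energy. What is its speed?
KE = ½mv² → v = √(2KE/m) = √(2×7717.5/35) = 21.0 m/s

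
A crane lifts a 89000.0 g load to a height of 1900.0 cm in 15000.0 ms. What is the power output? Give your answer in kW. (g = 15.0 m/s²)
W = mgh = 89×15.0×19 = 2.536e+04 J
P = W/t = 2.536e+04/15 = 1691 W = 1.691 kW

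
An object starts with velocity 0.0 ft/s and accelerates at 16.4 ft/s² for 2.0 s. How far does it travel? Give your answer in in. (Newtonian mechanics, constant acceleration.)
d = v₀t + ½at² (with unit conversion) = 393.6 in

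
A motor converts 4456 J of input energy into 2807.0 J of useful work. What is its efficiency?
η = W_out/W_in = 2807.0/4456 = 0.6299 = 62.99%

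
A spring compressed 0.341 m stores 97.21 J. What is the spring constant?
PE = ½kx² → k = 2PE/x² = 2×97.21/0.341² = 1672.0 N/m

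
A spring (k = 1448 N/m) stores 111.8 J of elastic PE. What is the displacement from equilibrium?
PE = ½kx² → x = √(2PE/k) = √(2×111.8/1448) = 0.393 m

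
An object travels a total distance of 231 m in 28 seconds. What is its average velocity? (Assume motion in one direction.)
v_avg = Δd / Δt = 231 / 28 = 8.25 m/s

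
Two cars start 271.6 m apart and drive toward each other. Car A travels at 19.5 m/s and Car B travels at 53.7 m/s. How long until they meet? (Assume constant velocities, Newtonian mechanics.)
Combined speed: v_combined = 19.5 + 53.7 = 73.2 m/s
Time to meet: t = d/73.2 = 271.6/73.2 = 3.71 s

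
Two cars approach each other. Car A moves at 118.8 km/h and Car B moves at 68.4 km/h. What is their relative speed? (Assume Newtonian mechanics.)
v_rel = v_A + v_B = 118.8 + 68.4 = 187.2 km/h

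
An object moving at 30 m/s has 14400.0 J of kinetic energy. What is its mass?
KE = ½mv² → m = 2KE/v² = 2×14400.0/30² = 32.0 kg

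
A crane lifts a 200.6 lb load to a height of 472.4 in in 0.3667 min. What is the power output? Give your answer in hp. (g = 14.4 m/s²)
W = mgh = 90.99×14.4×12 = 1.572e+04 J
P = W/t = 1.572e+04/22 = 714.6 W = 0.9582 hp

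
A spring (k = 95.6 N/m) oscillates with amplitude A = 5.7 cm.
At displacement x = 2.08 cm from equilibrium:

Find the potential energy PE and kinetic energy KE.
E_total = ½kA² = ½×95.6×(0.057)² = 0.1553 J
PE = ½kx² = ½×95.6×(0.0208)² = 0.02068 J
KE = E_total − PE = 0.1346 J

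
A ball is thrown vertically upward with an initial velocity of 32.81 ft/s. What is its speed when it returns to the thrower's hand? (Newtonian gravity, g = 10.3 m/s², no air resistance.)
By conservation of energy, the ball returns at the same speed = 32.81 ft/s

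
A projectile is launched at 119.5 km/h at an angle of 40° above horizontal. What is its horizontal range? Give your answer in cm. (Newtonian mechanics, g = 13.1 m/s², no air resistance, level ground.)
R = v₀² sin(2θ) / g (with unit conversion) = 8283.0 cm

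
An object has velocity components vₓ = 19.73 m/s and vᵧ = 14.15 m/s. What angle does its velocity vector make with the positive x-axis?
θ = arctan(vᵧ/vₓ) = arctan(14.15/19.73) = 35.65°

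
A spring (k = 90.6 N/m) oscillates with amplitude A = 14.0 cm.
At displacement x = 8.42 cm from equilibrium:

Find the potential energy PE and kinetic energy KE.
E_total = ½kA² = ½×90.6×(0.14)² = 0.8879 J
PE = ½kx² = ½×90.6×(0.0842)² = 0.3212 J
KE = E_total − PE = 0.5667 J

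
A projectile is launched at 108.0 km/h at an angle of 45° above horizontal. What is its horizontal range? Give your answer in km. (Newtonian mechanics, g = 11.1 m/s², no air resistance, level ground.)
R = v₀² sin(2θ) / g (with unit conversion) = 0.08108 km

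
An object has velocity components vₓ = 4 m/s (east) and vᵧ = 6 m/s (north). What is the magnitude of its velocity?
|v| = √(vₓ² + vᵧ²) = √(4² + 6²) = √(52) = 7.21 m/s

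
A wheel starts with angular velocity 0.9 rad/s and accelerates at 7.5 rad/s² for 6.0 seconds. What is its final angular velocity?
ω = ω₀ + αt = 0.9 + 7.5 × 6.0 = 45.9 rad/s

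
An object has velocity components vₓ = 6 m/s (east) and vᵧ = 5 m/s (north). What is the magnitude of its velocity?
|v| = √(vₓ² + vᵧ²) = √(6² + 5²) = √(61) = 7.81 m/s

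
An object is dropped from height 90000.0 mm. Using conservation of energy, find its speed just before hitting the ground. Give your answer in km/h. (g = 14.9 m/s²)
mgh = ½mv² → v = √(2gh) = √(2×14.9×90) = 51.79 m/s = 186.4 km/h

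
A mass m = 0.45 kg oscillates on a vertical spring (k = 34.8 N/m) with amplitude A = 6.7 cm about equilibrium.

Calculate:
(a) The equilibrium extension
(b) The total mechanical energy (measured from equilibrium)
x_eq = mg/k = 0.45×9.81/34.8 = 0.1269 m = 12.69 cm
E = ½kA² = ½×34.8×(0.067)² = 0.07811 J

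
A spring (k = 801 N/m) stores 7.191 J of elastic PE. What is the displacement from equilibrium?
PE = ½kx² → x = √(2PE/k) = √(2×7.191/801) = 0.134 m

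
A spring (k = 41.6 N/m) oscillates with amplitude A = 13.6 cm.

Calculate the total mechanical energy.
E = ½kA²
E = ½kA² = ½×41.6×(0.136)² = 0.3847 J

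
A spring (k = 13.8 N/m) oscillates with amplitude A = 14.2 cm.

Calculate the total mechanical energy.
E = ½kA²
E = ½kA² = ½×13.8×(0.142)² = 0.1391 J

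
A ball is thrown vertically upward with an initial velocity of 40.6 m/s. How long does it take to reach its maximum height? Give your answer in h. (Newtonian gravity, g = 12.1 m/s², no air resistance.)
t_up = v₀/g (with unit conversion) = 0.000932 h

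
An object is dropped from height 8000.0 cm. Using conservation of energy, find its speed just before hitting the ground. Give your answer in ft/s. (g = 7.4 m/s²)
mgh = ½mv² → v = √(2gh) = √(2×7.4×80) = 34.41 m/s = 112.9 ft/s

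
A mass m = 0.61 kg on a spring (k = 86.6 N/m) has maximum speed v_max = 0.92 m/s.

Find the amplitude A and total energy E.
½mv²_max = ½kA² → A = v_max√(m/k) = 0.92×√(0.61/86.6) = 0.07721 m = 7.721 cm
E = ½mv²_max = ½×0.61×0.92² = 0.2582 J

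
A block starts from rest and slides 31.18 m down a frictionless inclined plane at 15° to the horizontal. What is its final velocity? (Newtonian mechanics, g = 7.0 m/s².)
a = g sin(θ) = 7.0 × sin(15°) = 1.81 m/s²
v = √(2ad) = √(2 × 1.81 × 31.18) = 10.63 m/s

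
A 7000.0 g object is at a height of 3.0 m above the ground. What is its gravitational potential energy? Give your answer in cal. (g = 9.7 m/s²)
PE = mgh = 7 kg × 9.7 m/s² × 3 m = 203.7 J = 48.69 cal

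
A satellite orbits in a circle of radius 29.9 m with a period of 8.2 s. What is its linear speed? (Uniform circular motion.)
v = 2πr/T = 2π×29.9/8.2 = 22.91 m/s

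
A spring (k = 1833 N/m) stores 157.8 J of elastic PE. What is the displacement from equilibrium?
PE = ½kx² → x = √(2PE/k) = √(2×157.8/1833) = 0.4149 m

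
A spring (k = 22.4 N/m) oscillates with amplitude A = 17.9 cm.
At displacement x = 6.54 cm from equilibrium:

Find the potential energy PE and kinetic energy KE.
E_total = ½kA² = ½×22.4×(0.179)² = 0.3589 J
PE = ½kx² = ½×22.4×(0.0654)² = 0.0479 J
KE = E_total − PE = 0.311 J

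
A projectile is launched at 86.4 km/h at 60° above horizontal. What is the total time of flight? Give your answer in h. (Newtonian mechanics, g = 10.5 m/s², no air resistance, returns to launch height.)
T = 2v₀sin(θ)/g (with unit conversion) = 0.0011 h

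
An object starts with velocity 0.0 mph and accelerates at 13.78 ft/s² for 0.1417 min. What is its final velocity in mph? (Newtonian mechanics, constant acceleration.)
v = v₀ + at (with unit conversion) = 79.88 mph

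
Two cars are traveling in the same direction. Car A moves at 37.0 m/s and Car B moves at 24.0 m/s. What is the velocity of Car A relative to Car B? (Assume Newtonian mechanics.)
v_rel = v_A - v_B = 37.0 - 24.0 = 13.0 m/s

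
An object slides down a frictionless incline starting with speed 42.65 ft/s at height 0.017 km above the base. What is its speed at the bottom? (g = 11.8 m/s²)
½mv₀² + mgh = ½mv² → v = √(v₀² + 2gh) = √(13² + 2×11.8×17) = 23.88 m/s = 78.34 ft/s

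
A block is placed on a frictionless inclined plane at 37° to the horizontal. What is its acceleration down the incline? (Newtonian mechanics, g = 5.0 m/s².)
a = g sin(θ) = 5.0 × sin(37°) = 5.0 × 0.6018 = 3.01 m/s²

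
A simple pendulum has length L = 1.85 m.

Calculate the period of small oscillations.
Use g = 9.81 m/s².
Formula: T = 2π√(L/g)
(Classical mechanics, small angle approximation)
T = 2π√(L/g) = 2π√(1.85/9.81) = 2.729 s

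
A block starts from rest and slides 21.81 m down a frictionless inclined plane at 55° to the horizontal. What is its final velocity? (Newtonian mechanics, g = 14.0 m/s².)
a = g sin(θ) = 14.0 × sin(55°) = 11.47 m/s²
v = √(2ad) = √(2 × 11.47 × 21.81) = 22.37 m/s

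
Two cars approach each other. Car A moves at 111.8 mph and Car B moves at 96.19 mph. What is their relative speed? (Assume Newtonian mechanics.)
v_rel = v_A + v_B = 111.8 + 96.19 = 208.0 mph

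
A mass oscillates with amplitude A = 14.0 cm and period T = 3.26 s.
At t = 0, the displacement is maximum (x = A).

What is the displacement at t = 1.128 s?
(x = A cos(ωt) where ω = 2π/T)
ω = 2π/T = 2π/3.26 = 1.927 rad/s
x = A cos(ωt) = 14.0×cos(1.927×1.128) = -7.943 cm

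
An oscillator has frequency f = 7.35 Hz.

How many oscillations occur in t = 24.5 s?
n = f×t = 7.35×24.5 = 180.1 oscillations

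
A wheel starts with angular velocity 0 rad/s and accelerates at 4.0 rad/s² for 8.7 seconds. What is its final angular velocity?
ω = ω₀ + αt = 0 + 4.0 × 8.7 = 34.8 rad/s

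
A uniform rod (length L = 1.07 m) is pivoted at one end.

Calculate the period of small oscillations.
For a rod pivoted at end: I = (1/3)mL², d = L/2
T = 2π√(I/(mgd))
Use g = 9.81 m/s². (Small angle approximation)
I/m = (1/3)L² = 0.3816 m²; d = L/2 = 0.535 m
T = 2π√(I/(mgd)) = 2π√(0.3816/(9.81×0.535)) = 1.694 s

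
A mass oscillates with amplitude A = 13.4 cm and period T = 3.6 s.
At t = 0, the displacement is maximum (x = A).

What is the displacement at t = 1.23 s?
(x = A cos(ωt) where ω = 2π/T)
ω = 2π/T = 2π/3.6 = 1.745 rad/s
x = A cos(ωt) = 13.4×cos(1.745×1.23) = -7.298 cm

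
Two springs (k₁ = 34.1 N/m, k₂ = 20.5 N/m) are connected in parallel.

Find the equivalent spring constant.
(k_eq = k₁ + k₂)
k_eq = k₁ + k₂ = 34.1 + 20.5 = 54.6 N/m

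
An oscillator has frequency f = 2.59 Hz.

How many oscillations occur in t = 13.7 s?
n = f×t = 2.59×13.7 = 35.48 oscillations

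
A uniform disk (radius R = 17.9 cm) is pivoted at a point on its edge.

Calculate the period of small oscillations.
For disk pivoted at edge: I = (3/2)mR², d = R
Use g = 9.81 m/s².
I/m = (3/2)R² = 0.04806 m²; d = R = 0.179 m
T = 2π√((3/2)R²/(gR)) = 2π√(3R/(2g)) = 1.039 s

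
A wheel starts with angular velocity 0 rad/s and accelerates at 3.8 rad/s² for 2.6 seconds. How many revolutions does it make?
θ = ω₀t + ½αt² = 0×2.6 + ½×3.8×2.6² = 12.84 rad
Revolutions = θ/(2π) = 12.84/(2π) = 2.04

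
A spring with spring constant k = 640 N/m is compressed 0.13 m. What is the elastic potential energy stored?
PE = ½kx² = ½×640×0.13² = 5.408 J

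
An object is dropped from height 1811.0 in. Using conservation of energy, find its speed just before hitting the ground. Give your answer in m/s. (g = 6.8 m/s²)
mgh = ½mv² → v = √(2gh) = √(2×6.8×46) = 25.01 m/s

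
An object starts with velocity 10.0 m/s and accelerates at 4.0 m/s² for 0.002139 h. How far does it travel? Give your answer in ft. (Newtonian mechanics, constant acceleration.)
d = v₀t + ½at² (with unit conversion) = 641.7 ft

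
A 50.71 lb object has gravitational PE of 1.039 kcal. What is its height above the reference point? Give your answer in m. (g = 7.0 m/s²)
PE = mgh → h = PE/(mg) = 4347 J / (23 kg × 7.0 m/s²) = 27 m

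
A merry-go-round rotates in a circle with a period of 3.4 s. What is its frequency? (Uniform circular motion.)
f = 1/T = 1/3.4 = 0.2941 Hz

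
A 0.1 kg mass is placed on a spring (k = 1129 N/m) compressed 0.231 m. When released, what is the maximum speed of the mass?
½kx² = ½mv² → v = x√(k/m) = 0.231×√(1129/0.1) = 24.54 m/s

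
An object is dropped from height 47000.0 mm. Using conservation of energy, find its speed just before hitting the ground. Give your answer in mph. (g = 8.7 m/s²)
mgh = ½mv² → v = √(2gh) = √(2×8.7×47) = 28.6 m/s = 63.97 mph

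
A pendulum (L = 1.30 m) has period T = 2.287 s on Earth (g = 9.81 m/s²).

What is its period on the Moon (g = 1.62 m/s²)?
T = 2π√(L/g), so T_moon/T_earth = √(g_earth/g_moon)
T_moon = 2π√(1.3/1.62) = 5.629 s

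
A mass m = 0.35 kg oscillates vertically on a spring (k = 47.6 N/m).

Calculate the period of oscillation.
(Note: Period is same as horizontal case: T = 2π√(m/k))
T = 2π√(m/k) = 2π√(0.35/47.6) = 0.5388 s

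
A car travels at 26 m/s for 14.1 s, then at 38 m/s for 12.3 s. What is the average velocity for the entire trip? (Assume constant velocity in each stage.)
d₁ = v₁t₁ = 26 × 14.1 = 366.6 m
d₂ = v₂t₂ = 38 × 12.3 = 467.4 m
d_total = 834.0 m, t_total = 26.4 s
v_avg = d_total/t_total = 834.0/26.4 = 31.59 m/s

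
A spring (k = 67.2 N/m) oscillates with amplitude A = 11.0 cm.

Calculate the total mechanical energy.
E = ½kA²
E = ½kA² = ½×67.2×(0.11)² = 0.4066 J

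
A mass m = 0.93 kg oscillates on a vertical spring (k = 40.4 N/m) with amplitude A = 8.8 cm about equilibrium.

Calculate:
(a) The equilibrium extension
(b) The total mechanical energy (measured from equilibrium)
x_eq = mg/k = 0.93×9.81/40.4 = 0.2258 m = 22.58 cm
E = ½kA² = ½×40.4×(0.088)² = 0.1564 J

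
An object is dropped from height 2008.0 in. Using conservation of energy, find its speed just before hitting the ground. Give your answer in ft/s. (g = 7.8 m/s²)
mgh = ½mv² → v = √(2gh) = √(2×7.8×51) = 28.21 m/s = 92.54 ft/s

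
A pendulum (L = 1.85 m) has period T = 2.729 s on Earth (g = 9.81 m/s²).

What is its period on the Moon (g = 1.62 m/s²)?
T = 2π√(L/g), so T_moon/T_earth = √(g_earth/g_moon)
T_moon = 2π√(1.85/1.62) = 6.714 s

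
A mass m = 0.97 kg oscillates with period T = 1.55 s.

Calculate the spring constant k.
T = 2π√(m/k) → k = m(2π/T)² = 0.97×(2π/1.55)² = 15.94 N/m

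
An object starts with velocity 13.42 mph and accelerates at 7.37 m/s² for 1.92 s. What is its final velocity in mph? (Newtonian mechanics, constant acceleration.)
v = v₀ + at (with unit conversion) = 45.07 mph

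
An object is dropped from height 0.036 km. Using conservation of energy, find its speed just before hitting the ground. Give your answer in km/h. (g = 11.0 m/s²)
mgh = ½mv² → v = √(2gh) = √(2×11.0×36) = 28.14 m/s = 101.3 km/h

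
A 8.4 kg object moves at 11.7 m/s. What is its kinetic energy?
KE = ½mv² = ½×8.4×11.7² = 574.938 J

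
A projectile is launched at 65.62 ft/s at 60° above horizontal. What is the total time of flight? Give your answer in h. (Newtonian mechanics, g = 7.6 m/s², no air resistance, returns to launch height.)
T = 2v₀sin(θ)/g (with unit conversion) = 0.001266 h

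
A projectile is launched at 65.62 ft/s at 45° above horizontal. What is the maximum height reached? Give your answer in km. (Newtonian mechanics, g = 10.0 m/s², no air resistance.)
H = v₀²sin²(θ)/(2g) (with unit conversion) = 0.01 km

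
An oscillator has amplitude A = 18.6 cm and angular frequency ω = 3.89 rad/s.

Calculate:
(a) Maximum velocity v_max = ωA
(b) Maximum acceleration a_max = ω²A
v_max = ωA = 3.89×0.186 = 0.7235 m/s
a_max = ω²A = 3.89²×0.186 = 2.815 m/s²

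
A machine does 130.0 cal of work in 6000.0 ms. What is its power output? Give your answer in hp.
P = W/t = 543.9 J / 6 s = 90.65 W = 0.1216 hp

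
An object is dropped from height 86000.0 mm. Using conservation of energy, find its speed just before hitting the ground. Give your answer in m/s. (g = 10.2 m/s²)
mgh = ½mv² → v = √(2gh) = √(2×10.2×86) = 41.89 m/s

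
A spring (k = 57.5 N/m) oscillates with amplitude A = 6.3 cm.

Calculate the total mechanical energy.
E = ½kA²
E = ½kA² = ½×57.5×(0.063)² = 0.1141 J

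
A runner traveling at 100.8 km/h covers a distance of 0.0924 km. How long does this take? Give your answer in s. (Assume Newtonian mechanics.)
t = d/v (with unit conversion) = 3.3 s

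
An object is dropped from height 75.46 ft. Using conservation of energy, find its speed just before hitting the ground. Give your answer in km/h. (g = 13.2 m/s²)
mgh = ½mv² → v = √(2gh) = √(2×13.2×23) = 24.64 m/s = 88.71 km/h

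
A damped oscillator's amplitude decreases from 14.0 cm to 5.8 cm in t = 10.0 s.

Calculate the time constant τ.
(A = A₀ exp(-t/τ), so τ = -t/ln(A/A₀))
A/A₀ = 5.8/14.0 = 0.4143; ln(A/A₀) = -0.8812
τ = −t/ln(A/A₀) = −10.0/-0.8812 = 11.35 s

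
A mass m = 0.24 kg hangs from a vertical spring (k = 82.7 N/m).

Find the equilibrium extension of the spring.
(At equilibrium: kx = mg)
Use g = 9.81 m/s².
x_eq = mg/k = 0.24×9.81/82.7 = 0.02847 m = 2.847 cm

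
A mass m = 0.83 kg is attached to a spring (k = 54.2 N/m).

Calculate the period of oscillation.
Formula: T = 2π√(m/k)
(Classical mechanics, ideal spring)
T = 2π√(m/k) = 2π√(0.83/54.2) = 0.7775 s; f = 1/T = 1.286 Hz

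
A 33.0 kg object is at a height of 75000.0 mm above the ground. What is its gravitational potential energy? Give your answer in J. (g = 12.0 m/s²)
PE = mgh = 33 kg × 12.0 m/s² × 75 m = 2.97e+04 J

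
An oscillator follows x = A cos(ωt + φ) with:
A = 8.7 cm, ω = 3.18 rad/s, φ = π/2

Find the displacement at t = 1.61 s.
x = A cos(ωt + φ) = 8.7×cos(3.18×1.61 + π/2) = 7.988 cm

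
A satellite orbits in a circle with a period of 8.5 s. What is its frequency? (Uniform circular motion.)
f = 1/T = 1/8.5 = 0.1176 Hz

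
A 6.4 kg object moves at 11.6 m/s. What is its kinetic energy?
KE = ½mv² = ½×6.4×11.6² = 430.592 J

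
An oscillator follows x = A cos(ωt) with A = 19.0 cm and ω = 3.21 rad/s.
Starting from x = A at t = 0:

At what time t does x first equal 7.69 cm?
cos(ωt) = x/A = 7.69/19.0 = 0.4047
ωt = arccos(0.4047) = 1.154 rad
t = 1.154/3.21 = 0.3595 s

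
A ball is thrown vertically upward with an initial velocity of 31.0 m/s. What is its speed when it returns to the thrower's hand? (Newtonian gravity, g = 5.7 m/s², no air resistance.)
By conservation of energy, the ball returns at the same speed = 31.0 m/s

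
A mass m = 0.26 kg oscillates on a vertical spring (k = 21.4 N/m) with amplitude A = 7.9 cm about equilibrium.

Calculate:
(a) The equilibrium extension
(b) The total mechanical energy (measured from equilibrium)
x_eq = mg/k = 0.26×9.81/21.4 = 0.1192 m = 11.92 cm
E = ½kA² = ½×21.4×(0.079)² = 0.06678 J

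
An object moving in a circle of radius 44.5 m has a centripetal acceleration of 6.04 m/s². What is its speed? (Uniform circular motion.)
v = √(a_c × r) = √(6.04 × 44.5) = 16.39 m/s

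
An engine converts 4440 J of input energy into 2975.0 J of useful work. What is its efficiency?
η = W_out/W_in = 2975.0/4440 = 0.67 = 67.0%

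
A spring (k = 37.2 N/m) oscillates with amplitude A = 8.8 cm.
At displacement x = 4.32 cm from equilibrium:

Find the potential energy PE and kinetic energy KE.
E_total = ½kA² = ½×37.2×(0.088)² = 0.144 J
PE = ½kx² = ½×37.2×(0.0432)² = 0.03471 J
KE = E_total − PE = 0.1093 J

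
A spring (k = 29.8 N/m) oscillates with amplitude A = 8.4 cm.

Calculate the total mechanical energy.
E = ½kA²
E = ½kA² = ½×29.8×(0.084)² = 0.1051 J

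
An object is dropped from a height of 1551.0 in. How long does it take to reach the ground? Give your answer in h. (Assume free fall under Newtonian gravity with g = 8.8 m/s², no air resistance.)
t = √(2h/g) (with unit conversion) = 0.0008312 h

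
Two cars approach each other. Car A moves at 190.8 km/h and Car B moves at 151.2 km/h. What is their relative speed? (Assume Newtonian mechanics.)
v_rel = v_A + v_B = 190.8 + 151.2 = 342.0 km/h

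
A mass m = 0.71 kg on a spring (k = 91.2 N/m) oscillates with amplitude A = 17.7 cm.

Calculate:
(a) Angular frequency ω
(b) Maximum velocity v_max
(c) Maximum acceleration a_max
ω = √(k/m) = √(91.2/0.71) = 11.33 rad/s
v_max = ωA = 11.33×0.177 = 2.006 m/s
a_max = ω²A = 11.33²×0.177 = 22.74 m/s²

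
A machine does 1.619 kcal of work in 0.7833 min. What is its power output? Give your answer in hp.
P = W/t = 6774 J / 47 s = 144.1 W = 0.1933 hp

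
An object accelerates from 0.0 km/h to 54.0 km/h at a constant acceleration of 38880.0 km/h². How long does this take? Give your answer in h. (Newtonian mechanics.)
t = (v - v₀)/a (with unit conversion) = 0.001389 h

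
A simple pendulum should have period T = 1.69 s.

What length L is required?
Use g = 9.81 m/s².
T = 2π√(L/g) → L = g(T/2π)² = 9.81×(1.69/2π)² = 0.7097 m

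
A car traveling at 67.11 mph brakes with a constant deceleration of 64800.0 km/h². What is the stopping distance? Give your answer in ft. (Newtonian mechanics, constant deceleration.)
d = v₀² / (2a) (with unit conversion) = 295.3 ft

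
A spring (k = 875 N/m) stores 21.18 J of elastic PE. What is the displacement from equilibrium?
PE = ½kx² → x = √(2PE/k) = √(2×21.18/875) = 0.22 m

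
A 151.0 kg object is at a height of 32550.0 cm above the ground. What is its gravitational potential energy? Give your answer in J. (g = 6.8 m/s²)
PE = mgh = 151 kg × 6.8 m/s² × 325.5 m = 3.342e+05 J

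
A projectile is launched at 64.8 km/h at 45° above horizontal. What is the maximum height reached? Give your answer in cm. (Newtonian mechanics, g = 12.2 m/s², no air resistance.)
H = v₀²sin²(θ)/(2g) (with unit conversion) = 663.9 cm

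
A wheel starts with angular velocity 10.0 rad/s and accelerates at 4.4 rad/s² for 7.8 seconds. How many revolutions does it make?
θ = ω₀t + ½αt² = 10.0×7.8 + ½×4.4×7.8² = 211.85 rad
Revolutions = θ/(2π) = 211.85/(2π) = 33.72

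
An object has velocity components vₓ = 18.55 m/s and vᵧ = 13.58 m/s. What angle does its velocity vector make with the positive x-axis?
θ = arctan(vᵧ/vₓ) = arctan(13.58/18.55) = 36.21°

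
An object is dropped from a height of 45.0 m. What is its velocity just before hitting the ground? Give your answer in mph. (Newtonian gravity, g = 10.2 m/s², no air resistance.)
v = √(2gh) (with unit conversion) = 67.78 mph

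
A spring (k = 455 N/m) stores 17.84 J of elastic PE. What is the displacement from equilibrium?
PE = ½kx² → x = √(2PE/k) = √(2×17.84/455) = 0.28 m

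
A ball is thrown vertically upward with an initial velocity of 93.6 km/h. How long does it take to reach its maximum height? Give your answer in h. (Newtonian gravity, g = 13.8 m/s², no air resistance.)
t_up = v₀/g (with unit conversion) = 0.0005233 h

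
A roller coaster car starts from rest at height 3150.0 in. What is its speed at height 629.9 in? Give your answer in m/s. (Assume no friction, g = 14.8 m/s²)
mgh₁ = ½mv₂² + mgh₂ → v₂ = √(2g(h₁−h₂)) = √(2×14.8×(80.01−16)) = 43.53 m/s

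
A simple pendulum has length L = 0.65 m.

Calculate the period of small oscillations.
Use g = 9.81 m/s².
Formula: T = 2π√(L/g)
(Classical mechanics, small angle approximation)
T = 2π√(L/g) = 2π√(0.65/9.81) = 1.617 s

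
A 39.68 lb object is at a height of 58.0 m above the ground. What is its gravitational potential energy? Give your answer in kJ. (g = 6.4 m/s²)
PE = mgh = 18 kg × 6.4 m/s² × 58 m = 6681 J = 6.681 kJ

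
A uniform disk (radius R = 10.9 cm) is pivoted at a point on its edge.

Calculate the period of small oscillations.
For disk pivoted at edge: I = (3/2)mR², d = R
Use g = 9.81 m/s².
I/m = (3/2)R² = 0.01782 m²; d = R = 0.109 m
T = 2π√((3/2)R²/(gR)) = 2π√(3R/(2g)) = 0.8112 s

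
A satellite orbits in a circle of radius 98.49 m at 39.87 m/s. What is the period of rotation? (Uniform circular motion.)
T = 2πr/v = 2π×98.49/39.87 = 15.52 s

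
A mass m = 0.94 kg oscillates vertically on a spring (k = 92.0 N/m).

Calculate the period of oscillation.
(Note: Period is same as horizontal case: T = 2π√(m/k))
T = 2π√(m/k) = 2π√(0.94/92.0) = 0.6351 s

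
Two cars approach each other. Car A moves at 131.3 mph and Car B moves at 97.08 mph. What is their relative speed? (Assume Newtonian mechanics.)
v_rel = v_A + v_B = 131.3 + 97.08 = 228.4 mph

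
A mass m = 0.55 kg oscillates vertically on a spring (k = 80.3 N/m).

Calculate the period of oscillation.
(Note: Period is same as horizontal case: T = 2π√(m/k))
T = 2π√(m/k) = 2π√(0.55/80.3) = 0.52 s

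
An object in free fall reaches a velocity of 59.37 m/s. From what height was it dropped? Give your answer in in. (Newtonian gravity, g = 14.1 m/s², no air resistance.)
h = v²/(2g) (with unit conversion) = 4921.0 in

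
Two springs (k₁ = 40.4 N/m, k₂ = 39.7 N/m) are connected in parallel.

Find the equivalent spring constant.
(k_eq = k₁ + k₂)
k_eq = k₁ + k₂ = 40.4 + 39.7 = 80.1 N/m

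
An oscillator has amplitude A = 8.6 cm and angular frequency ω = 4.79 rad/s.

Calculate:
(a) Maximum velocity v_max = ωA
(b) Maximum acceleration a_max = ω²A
v_max = ωA = 4.79×0.086 = 0.4119 m/s
a_max = ω²A = 4.79²×0.086 = 1.973 m/s²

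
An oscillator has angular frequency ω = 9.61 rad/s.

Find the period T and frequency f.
T = 2π/ω = 2π/9.61 = 0.6538 s; f = ω/2π = 1.529 Hz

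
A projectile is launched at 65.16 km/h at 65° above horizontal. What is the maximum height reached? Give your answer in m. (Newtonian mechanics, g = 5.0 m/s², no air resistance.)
H = v₀²sin²(θ)/(2g) (with unit conversion) = 26.91 m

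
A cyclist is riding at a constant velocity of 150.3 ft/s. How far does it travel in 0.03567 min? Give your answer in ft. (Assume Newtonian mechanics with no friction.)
d = vt (with unit conversion) = 321.7 ft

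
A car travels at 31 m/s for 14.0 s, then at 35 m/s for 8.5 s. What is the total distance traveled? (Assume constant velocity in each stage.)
d₁ = v₁t₁ = 31 × 14.0 = 434 m
d₂ = v₂t₂ = 35 × 8.5 = 297.5 m
d_total = 434 + 297.5 = 731.5 m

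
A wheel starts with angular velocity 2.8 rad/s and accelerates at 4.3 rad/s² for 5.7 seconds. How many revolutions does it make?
θ = ω₀t + ½αt² = 2.8×5.7 + ½×4.3×5.7² = 85.81 rad
Revolutions = θ/(2π) = 85.81/(2π) = 13.66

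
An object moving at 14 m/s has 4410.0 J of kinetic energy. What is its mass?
KE = ½mv² → m = 2KE/v² = 2×4410.0/14² = 45.0 kg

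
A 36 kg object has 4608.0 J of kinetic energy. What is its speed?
KE = ½mv² → v = √(2KE/m) = √(2×4608.0/36) = 16.0 m/s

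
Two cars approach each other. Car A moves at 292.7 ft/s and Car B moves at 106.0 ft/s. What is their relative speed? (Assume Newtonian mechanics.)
v_rel = v_A + v_B = 292.7 + 106.0 = 398.7 ft/s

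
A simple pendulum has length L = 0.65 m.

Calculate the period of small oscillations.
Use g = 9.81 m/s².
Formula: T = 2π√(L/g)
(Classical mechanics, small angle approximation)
T = 2π√(L/g) = 2π√(0.65/9.81) = 1.617 s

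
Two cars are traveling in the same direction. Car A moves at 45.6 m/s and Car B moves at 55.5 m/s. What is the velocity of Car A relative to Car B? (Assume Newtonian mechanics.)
v_rel = v_A - v_B = 45.6 - 55.5 = -9.9 m/s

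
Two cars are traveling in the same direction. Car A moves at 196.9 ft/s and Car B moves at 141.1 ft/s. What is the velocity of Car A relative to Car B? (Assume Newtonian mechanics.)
v_rel = v_A - v_B = 196.9 - 141.1 = 55.8 ft/s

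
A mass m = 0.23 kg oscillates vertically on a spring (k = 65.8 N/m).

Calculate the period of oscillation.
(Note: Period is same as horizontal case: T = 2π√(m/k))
T = 2π√(m/k) = 2π√(0.23/65.8) = 0.3715 s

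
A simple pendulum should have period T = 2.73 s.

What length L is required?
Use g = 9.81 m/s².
T = 2π√(L/g) → L = g(T/2π)² = 9.81×(2.73/2π)² = 1.852 m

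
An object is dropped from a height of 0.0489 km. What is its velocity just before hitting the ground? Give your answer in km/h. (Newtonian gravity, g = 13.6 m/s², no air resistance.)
v = √(2gh) (with unit conversion) = 131.3 km/h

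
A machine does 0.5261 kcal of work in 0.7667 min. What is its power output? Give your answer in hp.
P = W/t = 2201 J / 46 s = 47.85 W = 0.06417 hp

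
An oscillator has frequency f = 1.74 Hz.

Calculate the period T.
T = 1/f = 1/1.74 = 0.5747 s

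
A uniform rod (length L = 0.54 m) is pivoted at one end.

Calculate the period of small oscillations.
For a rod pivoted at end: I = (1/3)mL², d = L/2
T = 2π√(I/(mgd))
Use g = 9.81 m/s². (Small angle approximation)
I/m = (1/3)L² = 0.0972 m²; d = L/2 = 0.27 m
T = 2π√(I/(mgd)) = 2π√(0.0972/(9.81×0.27)) = 1.204 s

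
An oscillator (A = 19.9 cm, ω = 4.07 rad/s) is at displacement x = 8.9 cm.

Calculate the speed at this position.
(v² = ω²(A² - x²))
v = ω√(A² − x²) = 4.07×√(0.199² − 0.089²) = 0.7244 m/s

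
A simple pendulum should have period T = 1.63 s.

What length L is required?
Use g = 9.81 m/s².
T = 2π√(L/g) → L = g(T/2π)² = 9.81×(1.63/2π)² = 0.6602 m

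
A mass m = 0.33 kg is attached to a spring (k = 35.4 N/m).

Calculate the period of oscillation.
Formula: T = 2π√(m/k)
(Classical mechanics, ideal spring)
T = 2π√(m/k) = 2π√(0.33/35.4) = 0.6066 s; f = 1/T = 1.648 Hz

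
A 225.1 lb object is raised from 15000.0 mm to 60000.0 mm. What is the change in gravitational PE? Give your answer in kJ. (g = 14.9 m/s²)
ΔPE = mg(h₂ − h₁) = 102.1 kg × 14.9 m/s² × (60 − 15) m = 6.846e+04 J = 68.46 kJ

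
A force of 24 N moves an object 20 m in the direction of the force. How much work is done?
W = Fd = 24×20 = 480.0 J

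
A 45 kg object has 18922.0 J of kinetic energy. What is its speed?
KE = ½mv² → v = √(2KE/m) = √(2×18922.0/45) = 29.0 m/s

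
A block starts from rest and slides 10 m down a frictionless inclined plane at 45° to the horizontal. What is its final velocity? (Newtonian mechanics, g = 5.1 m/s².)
a = g sin(θ) = 5.1 × sin(45°) = 3.61 m/s²
v = √(2ad) = √(2 × 3.61 × 10) = 8.49 m/s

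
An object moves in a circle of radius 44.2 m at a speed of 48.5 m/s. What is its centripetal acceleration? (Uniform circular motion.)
a_c = v²/r = 48.5²/44.2 = 2352.25/44.2 = 53.22 m/s²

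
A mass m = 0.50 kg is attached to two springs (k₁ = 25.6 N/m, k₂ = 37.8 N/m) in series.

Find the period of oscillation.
k_eq = k₁k₂/(k₁+k₂) = 15.26 N/m
T = 2π√(m/k_eq) = 2π√(0.5/15.26) = 1.137 s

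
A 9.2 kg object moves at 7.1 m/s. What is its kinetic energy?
KE = ½mv² = ½×9.2×7.1² = 231.886 J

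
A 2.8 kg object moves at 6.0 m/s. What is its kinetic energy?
KE = ½mv² = ½×2.8×6.0² = 50.4 J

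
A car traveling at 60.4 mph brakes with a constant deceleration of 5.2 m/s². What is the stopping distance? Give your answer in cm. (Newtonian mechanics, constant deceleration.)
d = v₀² / (2a) (with unit conversion) = 7010.0 cm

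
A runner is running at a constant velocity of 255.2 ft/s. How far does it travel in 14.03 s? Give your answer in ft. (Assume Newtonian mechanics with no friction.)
d = vt (with unit conversion) = 3580.0 ft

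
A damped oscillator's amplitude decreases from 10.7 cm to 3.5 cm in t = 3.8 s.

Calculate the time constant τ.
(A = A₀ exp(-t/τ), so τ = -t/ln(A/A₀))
A/A₀ = 3.5/10.7 = 0.3271; ln(A/A₀) = -1.117
τ = −t/ln(A/A₀) = −3.8/-1.117 = 3.401 s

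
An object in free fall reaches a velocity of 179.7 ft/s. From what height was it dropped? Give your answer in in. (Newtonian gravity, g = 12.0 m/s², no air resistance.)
h = v²/(2g) (with unit conversion) = 4921.0 in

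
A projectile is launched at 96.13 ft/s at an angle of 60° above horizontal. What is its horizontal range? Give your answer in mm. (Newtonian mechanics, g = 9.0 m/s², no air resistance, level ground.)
R = v₀² sin(2θ) / g (with unit conversion) = 82610.0 mm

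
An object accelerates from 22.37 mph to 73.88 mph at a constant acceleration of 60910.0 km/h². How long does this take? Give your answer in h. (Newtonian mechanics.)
t = (v - v₀)/a (with unit conversion) = 0.001361 h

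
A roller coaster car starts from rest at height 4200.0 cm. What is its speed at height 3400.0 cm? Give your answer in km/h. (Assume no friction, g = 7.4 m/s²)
mgh₁ = ½mv₂² + mgh₂ → v₂ = √(2g(h₁−h₂)) = √(2×7.4×(42−34)) = 10.88 m/s = 39.17 km/h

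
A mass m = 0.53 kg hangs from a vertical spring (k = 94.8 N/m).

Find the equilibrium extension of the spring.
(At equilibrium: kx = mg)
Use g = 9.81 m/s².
x_eq = mg/k = 0.53×9.81/94.8 = 0.05484 m = 5.484 cm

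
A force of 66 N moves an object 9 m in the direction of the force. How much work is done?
W = Fd = 66×9 = 594.0 J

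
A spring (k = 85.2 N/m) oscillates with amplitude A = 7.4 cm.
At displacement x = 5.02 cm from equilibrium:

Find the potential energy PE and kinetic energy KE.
E_total = ½kA² = ½×85.2×(0.074)² = 0.2333 J
PE = ½kx² = ½×85.2×(0.0502)² = 0.1074 J
KE = E_total − PE = 0.1259 J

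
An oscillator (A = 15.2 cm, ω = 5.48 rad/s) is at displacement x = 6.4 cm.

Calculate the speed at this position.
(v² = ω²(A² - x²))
v = ω√(A² − x²) = 5.48×√(0.152² − 0.064²) = 0.7555 m/s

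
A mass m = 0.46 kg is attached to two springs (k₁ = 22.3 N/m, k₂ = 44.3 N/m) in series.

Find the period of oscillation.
k_eq = k₁k₂/(k₁+k₂) = 14.83 N/m
T = 2π√(m/k_eq) = 2π√(0.46/14.83) = 1.106 s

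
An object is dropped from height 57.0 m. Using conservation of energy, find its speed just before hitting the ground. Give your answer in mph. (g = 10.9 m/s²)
mgh = ½mv² → v = √(2gh) = √(2×10.9×57) = 35.25 m/s = 78.85 mph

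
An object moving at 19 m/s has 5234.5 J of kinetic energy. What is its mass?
KE = ½mv² → m = 2KE/v² = 2×5234.5/19² = 29.0 kg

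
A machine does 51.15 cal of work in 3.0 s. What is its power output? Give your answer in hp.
P = W/t = 214 J / 3 s = 71.34 W = 0.09566 hp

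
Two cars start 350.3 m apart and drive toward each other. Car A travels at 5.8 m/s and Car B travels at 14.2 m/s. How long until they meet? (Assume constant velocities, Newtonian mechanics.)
Combined speed: v_combined = 5.8 + 14.2 = 20 m/s
Time to meet: t = d/20 = 350.3/20 = 17.52 s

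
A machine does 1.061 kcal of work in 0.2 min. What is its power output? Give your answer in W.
P = W/t = 4439 J / 12 s = 369.9 W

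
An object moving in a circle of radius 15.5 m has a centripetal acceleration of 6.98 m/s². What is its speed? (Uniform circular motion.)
v = √(a_c × r) = √(6.98 × 15.5) = 10.4 m/s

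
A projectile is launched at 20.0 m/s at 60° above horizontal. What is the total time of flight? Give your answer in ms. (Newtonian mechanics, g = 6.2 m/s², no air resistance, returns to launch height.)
T = 2v₀sin(θ)/g (with unit conversion) = 5587.0 ms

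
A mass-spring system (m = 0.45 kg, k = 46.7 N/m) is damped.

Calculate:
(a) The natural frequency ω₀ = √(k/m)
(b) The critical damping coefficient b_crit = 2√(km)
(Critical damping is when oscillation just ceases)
ω₀ = √(k/m) = √(46.7/0.45) = 10.19 rad/s
b_crit = 2√(km) = 2√(46.7×0.45) = 9.168 kg/s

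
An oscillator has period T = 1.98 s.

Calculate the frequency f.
f = 1/T = 1/1.98 = 0.5051 Hz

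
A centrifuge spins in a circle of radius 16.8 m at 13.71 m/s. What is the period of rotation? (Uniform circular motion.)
T = 2πr/v = 2π×16.8/13.71 = 7.7 s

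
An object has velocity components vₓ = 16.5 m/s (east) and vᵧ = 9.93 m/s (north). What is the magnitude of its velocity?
|v| = √(vₓ² + vᵧ²) = √(16.5² + 9.93²) = √(370.855) = 19.26 m/s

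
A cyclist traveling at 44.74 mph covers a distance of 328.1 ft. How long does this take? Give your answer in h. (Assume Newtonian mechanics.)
t = d/v (with unit conversion) = 0.001389 h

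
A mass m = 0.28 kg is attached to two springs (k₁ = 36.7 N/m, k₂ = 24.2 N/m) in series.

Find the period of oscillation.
k_eq = k₁k₂/(k₁+k₂) = 14.58 N/m
T = 2π√(m/k_eq) = 2π√(0.28/14.58) = 0.8706 s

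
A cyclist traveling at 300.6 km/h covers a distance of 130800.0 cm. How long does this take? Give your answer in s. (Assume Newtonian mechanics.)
t = d/v (with unit conversion) = 15.66 s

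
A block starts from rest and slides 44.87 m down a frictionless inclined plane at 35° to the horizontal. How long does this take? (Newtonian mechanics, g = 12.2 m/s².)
a = g sin(θ) = 12.2 × sin(35°) = 7.0 m/s²
t = √(2d/a) = √(2 × 44.87 / 7.0) = 3.58 s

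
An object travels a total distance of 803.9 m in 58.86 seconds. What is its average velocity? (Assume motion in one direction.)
v_avg = Δd / Δt = 803.9 / 58.86 = 13.66 m/s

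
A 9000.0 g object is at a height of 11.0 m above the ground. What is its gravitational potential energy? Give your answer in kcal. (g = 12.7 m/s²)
PE = mgh = 9 kg × 12.7 m/s² × 11 m = 1257 J = 0.3005 kcal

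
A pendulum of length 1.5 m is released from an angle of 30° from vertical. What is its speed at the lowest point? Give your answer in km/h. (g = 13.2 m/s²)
h = L(1 − cosθ) = 1.5×(1 − cos30°) = 0.201 m
v = √(2gh) = √(2×13.2×0.201) = 2.303 m/s = 8.292 km/h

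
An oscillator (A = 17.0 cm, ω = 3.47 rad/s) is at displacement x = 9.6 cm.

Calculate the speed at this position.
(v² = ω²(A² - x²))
v = ω√(A² − x²) = 3.47×√(0.17² − 0.096²) = 0.4868 m/s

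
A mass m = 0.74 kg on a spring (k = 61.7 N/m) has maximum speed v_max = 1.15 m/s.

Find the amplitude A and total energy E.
½mv²_max = ½kA² → A = v_max√(m/k) = 1.15×√(0.74/61.7) = 0.1259 m = 12.59 cm
E = ½mv²_max = ½×0.74×1.15² = 0.4893 J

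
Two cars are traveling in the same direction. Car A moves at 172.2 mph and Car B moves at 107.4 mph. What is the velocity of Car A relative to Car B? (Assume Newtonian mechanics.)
v_rel = v_A - v_B = 172.2 - 107.4 = 64.8 mph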